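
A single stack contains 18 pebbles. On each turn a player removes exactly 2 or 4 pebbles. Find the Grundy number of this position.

0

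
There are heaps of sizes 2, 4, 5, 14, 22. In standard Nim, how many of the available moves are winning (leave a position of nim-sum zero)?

1

Compute the nim-sum pairwise:
2 XOR 4 = 6
6 XOR 5 = 3
3 XOR 14 = 13
13 XOR 22 = 27
The overall nim-sum is X = 27. A heap of size p has a winning move iff p XOR X < p (reduce it to p XOR X).
  2: 2 XOR 27 = 25 ≥ 2 — no move.
  4: 4 XOR 27 = 31 ≥ 4 — no move.
  5: 5 XOR 27 = 30 ≥ 5 — no move.
  14: 14 XOR 27 = 21 ≥ 14 — no move.
  22: 22 XOR 27 = 13 < 22 — winning move (to 13).
That gives 1 winning move.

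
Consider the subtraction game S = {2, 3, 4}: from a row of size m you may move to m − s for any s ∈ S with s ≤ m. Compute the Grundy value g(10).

2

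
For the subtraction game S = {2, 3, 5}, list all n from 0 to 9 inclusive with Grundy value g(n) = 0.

0, 1, 7, 8

Grundy values for subtraction set {2, 3, 5}:
g(0) = mex{} = 0
g(1) = mex{} = 0
g(2) = mex{0} = 1
g(3) = mex{0} = 1
g(4) = mex{0,1} = 2
g(5) = mex{0,1} = 2
g(6) = mex{0,1,2} = 3
g(7) = mex{1,2} = 0
g(8) = mex{1,2,3} = 0
g(9) = mex{0,2,3} = 1
The P-positions (g = 0) in 0..9 are 0, 1, 7, 8.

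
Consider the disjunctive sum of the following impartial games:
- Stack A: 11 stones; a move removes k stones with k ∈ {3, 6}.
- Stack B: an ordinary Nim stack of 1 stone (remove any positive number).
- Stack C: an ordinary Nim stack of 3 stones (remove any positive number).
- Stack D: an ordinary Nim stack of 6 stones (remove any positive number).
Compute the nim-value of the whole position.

Grundy values for stack A (subtraction set {3, 6}):
g(0) = mex{} = 0
g(1) = mex{} = 0
g(2) = mex{} = 0
g(3) = mex{0} = 1
g(4) = mex{0} = 1
g(5) = mex{0} = 1
g(6) = mex{0,1} = 2
g(7) = mex{0,1} = 2
g(8) = mex{0,1} = 2
g(9) = mex{1,2} = 0
g(10) = mex{1,2} = 0
g(11) = mex{1,2} = 0
So g(11) = 0.
Stack B is a plain Nim stack of size 1, so its Grundy value is 1.
Stack C is a plain Nim stack of size 3, so its Grundy value is 3.
Stack D is a plain Nim stack of size 6, so its Grundy value is 6.
The value of a disjunctive sum is the nim-sum of the parts.
Combined value = 0 XOR 1 XOR 3 XOR 6 = 4.

4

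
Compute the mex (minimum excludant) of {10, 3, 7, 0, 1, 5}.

The values 0, 1 are all present; 2 is the first non-negative integer missing from the set.

2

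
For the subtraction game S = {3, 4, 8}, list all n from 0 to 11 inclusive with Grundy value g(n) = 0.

0, 1, 2, 7

Build the Grundy sequence with g(k) = mex{g(k−s) : s ∈ {3, 4, 8}, s ≤ k}:
g(0) = mex{} = 0
g(1) = mex{} = 0
g(2) = mex{} = 0
g(3) = mex{0} = 1
g(4) = mex{0} = 1
g(5) = mex{0} = 1
g(6) = mex{0,1} = 2
g(7) = mex{1} = 0
g(8) = mex{0,1} = 2
g(9) = mex{0,1,2} = 3
g(10) = mex{0,2} = 1
g(11) = mex{0,1,2} = 3
The P-positions (g = 0) in 0..11 are 0, 1, 2, 7.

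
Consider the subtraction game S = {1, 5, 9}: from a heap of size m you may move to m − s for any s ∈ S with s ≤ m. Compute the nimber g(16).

Grundy values for subtraction set {1, 5, 9}:
k:     0  1  2  3  4  5  6  7  8  9 10 11 12 13 14 15 16
g(k):  0  1  0  1  0  1  0  1  0  1  0  1  0  1  0  1  0
So g(16) = 0.

0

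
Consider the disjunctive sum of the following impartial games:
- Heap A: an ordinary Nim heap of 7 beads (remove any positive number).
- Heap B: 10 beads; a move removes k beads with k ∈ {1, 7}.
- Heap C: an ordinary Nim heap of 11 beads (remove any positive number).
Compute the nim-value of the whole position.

Heap A is a plain Nim heap of size 7, so its Grundy value is 7.
Grundy values for heap B (subtraction set {1, 7}):
g(0) = mex{} = 0
g(1) = mex{0} = 1
g(2) = mex{1} = 0
g(3) = mex{0} = 1
g(4) = mex{1} = 0
g(5) = mex{0} = 1
g(6) = mex{1} = 0
g(7) = mex{0} = 1
g(8) = mex{1} = 0
g(9) = mex{0} = 1
g(10) = mex{1} = 0
So g(10) = 0.
Heap C is a plain Nim heap of size 11, so its Grundy value is 11.
By the Sprague-Grundy theorem, the Grundy value of a sum of independent games is the XOR of the component values.
Combined value = 7 XOR 0 XOR 11 = 12.

12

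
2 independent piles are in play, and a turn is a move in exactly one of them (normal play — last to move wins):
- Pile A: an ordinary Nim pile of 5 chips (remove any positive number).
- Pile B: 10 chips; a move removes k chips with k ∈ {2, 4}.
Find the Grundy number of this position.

Pile A is a plain Nim pile of size 5, so its Grundy value is 5.
Build the Grundy sequence for pile B with g(k) = mex{g(k−s) : s ∈ {2, 4}, s ≤ k}:
k:     0  1  2  3  4  5  6  7  8  9 10
g(k):  0  0  1  1  2  2  0  0  1  1  2
So g(10) = 2.
The value of a disjunctive sum is the nim-sum of the parts.
Combined value = 5 XOR 2 = 7.

7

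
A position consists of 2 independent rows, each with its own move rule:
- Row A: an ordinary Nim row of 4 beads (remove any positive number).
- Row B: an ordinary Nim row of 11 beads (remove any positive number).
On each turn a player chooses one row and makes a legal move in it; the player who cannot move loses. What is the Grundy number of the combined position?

15

Row A is a plain Nim row of size 4, so its Grundy value is 4.
Row B is a plain Nim row of size 11, so its Grundy value is 11.
The value of a disjunctive sum is the nim-sum of the parts.
Combined value = 4 ⊕ 11 = 15.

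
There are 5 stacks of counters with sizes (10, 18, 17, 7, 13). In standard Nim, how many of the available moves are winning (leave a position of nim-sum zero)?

3

Compute the nim-sum pairwise:
10 ⊕ 18 = 24
24 ⊕ 17 = 9
9 ⊕ 7 = 14
14 ⊕ 13 = 3
The overall nim-sum is X = 3. A stack of size p has a winning move iff p XOR X < p (reduce it to p XOR X).
  10: 10 XOR 3 = 9 < 10 — winning move (to 9).
  18: 18 XOR 3 = 17 < 18 — winning move (to 17).
  17: 17 XOR 3 = 18 ≥ 17 — no move.
  7: 7 XOR 3 = 4 < 7 — winning move (to 4).
  13: 13 XOR 3 = 14 ≥ 13 — no move.
That gives 3 winning moves.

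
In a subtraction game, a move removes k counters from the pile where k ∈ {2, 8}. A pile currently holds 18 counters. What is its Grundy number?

2

Compute g(0), g(1), … for moves {2, 8}:
k:     0  1  2  3  4  5  6  7  8  9 10 11 12 13 14 15 16 17 18
g(k):  0  0  1  1  0  0  1  1  2  2  0  0  1  1  0  0  1  1  2
So g(18) = 2.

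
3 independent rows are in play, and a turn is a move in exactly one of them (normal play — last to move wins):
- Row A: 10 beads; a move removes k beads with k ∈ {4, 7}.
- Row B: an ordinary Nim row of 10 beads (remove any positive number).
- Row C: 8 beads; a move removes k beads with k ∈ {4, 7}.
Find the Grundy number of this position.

10

For row A, compute g(0), g(1), … with moves {4, 7}:
g(0) = mex{} = 0
g(1) = mex{} = 0
g(2) = mex{} = 0
g(3) = mex{} = 0
g(4) = mex{0} = 1
g(5) = mex{0} = 1
g(6) = mex{0} = 1
g(7) = mex{0} = 1
g(8) = mex{0,1} = 2
g(9) = mex{0,1} = 2
g(10) = mex{0,1} = 2
So g(10) = 2.
Row B is a plain Nim row of size 10, so its Grundy value is 10.
For row C, compute g(0), g(1), … with moves {4, 7}:
g(0) = mex{} = 0
g(1) = mex{} = 0
g(2) = mex{} = 0
g(3) = mex{} = 0
g(4) = mex{0} = 1
g(5) = mex{0} = 1
g(6) = mex{0} = 1
g(7) = mex{0} = 1
g(8) = mex{0,1} = 2
So g(8) = 2.
By the Sprague-Grundy theorem, the Grundy value of a sum of independent games is the XOR of the component values.
Combined value = 2 ⊕ 10 ⊕ 2 = 10.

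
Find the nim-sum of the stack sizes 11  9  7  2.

7

Write each in binary and XOR column by column:
  1011  (11)
  1001  (9)
  0111  (7)
  0010  (2)
  ----
  0111  (7)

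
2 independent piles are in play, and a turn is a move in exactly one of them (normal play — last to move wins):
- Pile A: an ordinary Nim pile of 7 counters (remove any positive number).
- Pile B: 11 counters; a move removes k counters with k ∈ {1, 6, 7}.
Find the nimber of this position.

Pile A is a plain Nim pile of size 7, so its Grundy value is 7.
Build the Grundy sequence for pile B with g(k) = mex{g(k−s) : s ∈ {1, 6, 7}, s ≤ k}:
k:     0  1  2  3  4  5  6  7  8  9 10 11
g(k):  0  1  0  1  0  1  2  3  2  3  2  3
So g(11) = 3.
The value of a disjunctive sum is the nim-sum of the parts.
Combined value = 7 ⊕ 3 = 4.

4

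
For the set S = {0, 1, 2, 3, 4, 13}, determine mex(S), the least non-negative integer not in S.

The values 0, 1, 2, 3, 4 are all present; 5 is the first non-negative integer missing from the set.

5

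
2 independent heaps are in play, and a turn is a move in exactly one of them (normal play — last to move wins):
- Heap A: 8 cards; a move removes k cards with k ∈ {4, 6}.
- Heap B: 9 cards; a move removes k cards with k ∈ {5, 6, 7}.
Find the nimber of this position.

3

Grundy values for heap A (subtraction set {4, 6}):
g(0) = mex{} = 0
g(1) = mex{} = 0
g(2) = mex{} = 0
g(3) = mex{} = 0
g(4) = mex{0} = 1
g(5) = mex{0} = 1
g(6) = mex{0} = 1
g(7) = mex{0} = 1
g(8) = mex{0,1} = 2
So g(8) = 2.
Grundy values for heap B (subtraction set {5, 6, 7}):
g(0) = mex{} = 0
g(1) = mex{} = 0
g(2) = mex{} = 0
g(3) = mex{} = 0
g(4) = mex{} = 0
g(5) = mex{0} = 1
g(6) = mex{0} = 1
g(7) = mex{0} = 1
g(8) = mex{0} = 1
g(9) = mex{0} = 1
So g(9) = 1.
By the Sprague-Grundy theorem, the Grundy value of a sum of independent games is the XOR of the component values.
Combined value = 2 ⊕ 1 = 3.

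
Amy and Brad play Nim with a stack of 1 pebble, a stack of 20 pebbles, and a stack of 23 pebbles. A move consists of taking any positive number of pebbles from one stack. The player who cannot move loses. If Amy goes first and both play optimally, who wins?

Compute the nim-sum pairwise:
1 ^ 20 = 21
21 ^ 23 = 2
The nim-sum is 2 ≠ 0, so this is an N-position: the player to move can win; Amy has a winning move.

Amy wins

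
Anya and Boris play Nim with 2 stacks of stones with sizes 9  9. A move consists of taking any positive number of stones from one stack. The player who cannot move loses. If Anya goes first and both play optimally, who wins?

Boris wins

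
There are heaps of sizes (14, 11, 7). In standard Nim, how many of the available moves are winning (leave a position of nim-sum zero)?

3

Compute the nim-sum pairwise:
14 ^ 11 = 5
5 ^ 7 = 2
The overall nim-sum is X = 2. A heap of size p has a winning move iff p XOR X < p (reduce it to p XOR X).
  14: 14 XOR 2 = 12 < 14 — winning move (to 12).
  11: 11 XOR 2 = 9 < 11 — winning move (to 9).
  7: 7 XOR 2 = 5 < 7 — winning move (to 5).
That gives 3 winning moves.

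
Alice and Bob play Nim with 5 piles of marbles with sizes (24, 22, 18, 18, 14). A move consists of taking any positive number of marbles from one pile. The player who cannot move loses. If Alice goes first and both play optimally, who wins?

Compute the nim-sum pairwise:
24 ⊕ 22 = 14
14 ⊕ 18 = 28
28 ⊕ 18 = 14
14 ⊕ 14 = 0
The nim-sum is 0, so this is a P-position: the player to move is in a losing position under optimal play; Alice is about to move from it and so loses — Bob wins.

Bob wins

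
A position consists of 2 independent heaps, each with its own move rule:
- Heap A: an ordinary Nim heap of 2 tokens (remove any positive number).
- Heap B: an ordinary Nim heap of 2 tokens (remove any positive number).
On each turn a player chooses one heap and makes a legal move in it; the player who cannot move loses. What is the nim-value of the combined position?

0

Heap A is a plain Nim heap of size 2, so its Grundy value is 2.
Heap B is a plain Nim heap of size 2, so its Grundy value is 2.
By the Sprague-Grundy theorem, the Grundy value of a sum of independent games is the XOR of the component values.
Combined value = 2 ⊕ 2 = 0.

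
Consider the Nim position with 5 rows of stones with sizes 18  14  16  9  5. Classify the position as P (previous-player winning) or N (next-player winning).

Compute the nim-sum pairwise:
18 ⊕ 14 = 28
28 ⊕ 16 = 12
12 ⊕ 9 = 5
5 ⊕ 5 = 0
The nim-sum is 0, so this is a P-position: the player to move is in a losing position under optimal play.

P-position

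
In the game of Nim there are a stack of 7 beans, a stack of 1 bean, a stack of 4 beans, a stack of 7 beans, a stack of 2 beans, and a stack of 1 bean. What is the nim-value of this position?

6

Nim-sum: 7 ^ 1 ^ 4 ^ 7 ^ 2 ^ 1 = 6.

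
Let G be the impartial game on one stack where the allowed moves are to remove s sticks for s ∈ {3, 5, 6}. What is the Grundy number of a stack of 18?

0

Grundy values for subtraction set {3, 5, 6}:
k:     0  1  2  3  4  5  6  7  8  9 10 11 12 13 14 15 16 17 18
g(k):  0  0  0  1  1  1  2  2  2  0  0  0  1  1  1  2  2  2  0
So g(18) = 0.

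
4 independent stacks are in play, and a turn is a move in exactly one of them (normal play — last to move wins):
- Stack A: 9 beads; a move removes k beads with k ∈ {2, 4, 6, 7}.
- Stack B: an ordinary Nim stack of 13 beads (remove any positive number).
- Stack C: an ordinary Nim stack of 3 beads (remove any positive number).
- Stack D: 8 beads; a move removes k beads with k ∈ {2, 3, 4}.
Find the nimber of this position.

15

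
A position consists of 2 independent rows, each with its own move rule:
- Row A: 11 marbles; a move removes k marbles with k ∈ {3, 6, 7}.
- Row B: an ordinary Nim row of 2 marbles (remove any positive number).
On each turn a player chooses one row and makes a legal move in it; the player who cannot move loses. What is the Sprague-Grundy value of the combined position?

2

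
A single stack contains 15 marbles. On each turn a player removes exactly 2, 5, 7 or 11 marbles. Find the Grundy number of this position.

1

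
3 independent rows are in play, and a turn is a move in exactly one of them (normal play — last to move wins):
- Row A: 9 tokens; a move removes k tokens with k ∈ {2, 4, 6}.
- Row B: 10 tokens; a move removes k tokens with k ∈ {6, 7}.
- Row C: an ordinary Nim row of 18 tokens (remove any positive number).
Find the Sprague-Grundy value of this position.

Build the Grundy sequence for row A with g(k) = mex{g(k−s) : s ∈ {2, 4, 6}, s ≤ k}:
g(0) = mex{} = 0
g(1) = mex{} = 0
g(2) = mex{0} = 1
g(3) = mex{0} = 1
g(4) = mex{0,1} = 2
g(5) = mex{0,1} = 2
g(6) = mex{0,1,2} = 3
g(7) = mex{0,1,2} = 3
g(8) = mex{1,2,3} = 0
g(9) = mex{1,2,3} = 0
So g(9) = 0.
For row B, compute g(0), g(1), … with moves {6, 7}:
k:     0  1  2  3  4  5  6  7  8  9 10
g(k):  0  0  0  0  0  0  1  1  1  1  1
So g(10) = 1.
Row C is a plain Nim row of size 18, so its Grundy value is 18.
The value of a disjunctive sum is the nim-sum of the parts.
Combined value = 0 ⊕ 1 ⊕ 18 = 19.

19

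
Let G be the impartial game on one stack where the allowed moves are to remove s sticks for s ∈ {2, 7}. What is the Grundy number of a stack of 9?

Grundy values for subtraction set {2, 7}:
g(0) = mex{} = 0
g(1) = mex{} = 0
g(2) = mex{0} = 1
g(3) = mex{0} = 1
g(4) = mex{1} = 0
g(5) = mex{1} = 0
g(6) = mex{0} = 1
g(7) = mex{0} = 1
g(8) = mex{0,1} = 2
g(9) = mex{1} = 0
So g(9) = 0.

0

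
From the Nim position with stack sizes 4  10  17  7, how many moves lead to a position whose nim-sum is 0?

1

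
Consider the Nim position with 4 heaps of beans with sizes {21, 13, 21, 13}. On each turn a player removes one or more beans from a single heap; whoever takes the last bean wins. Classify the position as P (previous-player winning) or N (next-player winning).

Nim-sum: 21 ⊕ 13 ⊕ 21 ⊕ 13 = 0.
The nim-sum is 0, so this is a P-position: the player to move is in a losing position under optimal play.

P-position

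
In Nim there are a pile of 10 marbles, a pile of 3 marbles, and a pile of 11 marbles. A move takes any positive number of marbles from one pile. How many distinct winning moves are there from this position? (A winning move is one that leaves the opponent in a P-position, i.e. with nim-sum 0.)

3

Compute the nim-sum pairwise:
10 XOR 3 = 9
9 XOR 11 = 2
The overall nim-sum is X = 2. A pile of size p has a winning move iff p XOR X < p (reduce it to p XOR X).
  10: 10 XOR 2 = 8 < 10 — winning move (to 8).
  3: 3 XOR 2 = 1 < 3 — winning move (to 1).
  11: 11 XOR 2 = 9 < 11 — winning move (to 9).
That gives 3 winning moves.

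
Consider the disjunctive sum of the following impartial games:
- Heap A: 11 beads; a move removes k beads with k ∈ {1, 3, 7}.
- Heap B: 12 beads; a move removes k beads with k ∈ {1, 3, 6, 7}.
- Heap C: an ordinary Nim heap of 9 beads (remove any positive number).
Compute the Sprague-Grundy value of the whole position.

Grundy values for heap A (subtraction set {1, 3, 7}):
k:     0  1  2  3  4  5  6  7  8  9 10 11
g(k):  0  1  0  1  0  1  0  1  0  1  0  1
So g(11) = 1.
Grundy values for heap B (subtraction set {1, 3, 6, 7}):
k:     0  1  2  3  4  5  6  7  8  9 10 11 12
g(k):  0  1  0  1  0  1  2  3  2  3  2  3  0
So g(12) = 0.
Heap C is a plain Nim heap of size 9, so its Grundy value is 9.
By the Sprague-Grundy theorem, the Grundy value of a sum of independent games is the XOR of the component values.
Combined value = 1 XOR 0 XOR 9 = 8.

8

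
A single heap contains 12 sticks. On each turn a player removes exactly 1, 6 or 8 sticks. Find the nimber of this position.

1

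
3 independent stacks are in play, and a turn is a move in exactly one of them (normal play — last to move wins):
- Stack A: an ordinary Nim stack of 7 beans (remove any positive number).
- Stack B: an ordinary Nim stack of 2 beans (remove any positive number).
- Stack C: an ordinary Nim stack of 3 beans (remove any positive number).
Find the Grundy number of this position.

Stack A is a plain Nim stack of size 7, so its Grundy value is 7.
Stack B is a plain Nim stack of size 2, so its Grundy value is 2.
Stack C is a plain Nim stack of size 3, so its Grundy value is 3.
By the Sprague-Grundy theorem, the Grundy value of a sum of independent games is the XOR of the component values.
Combined value = 7 ⊕ 2 ⊕ 3 = 6.

6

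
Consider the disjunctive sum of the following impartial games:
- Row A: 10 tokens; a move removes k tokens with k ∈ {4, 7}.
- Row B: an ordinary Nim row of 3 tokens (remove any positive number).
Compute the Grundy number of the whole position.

1

Grundy values for row A (subtraction set {4, 7}):
g(0) = mex{} = 0
g(1) = mex{} = 0
g(2) = mex{} = 0
g(3) = mex{} = 0
g(4) = mex{0} = 1
g(5) = mex{0} = 1
g(6) = mex{0} = 1
g(7) = mex{0} = 1
g(8) = mex{0,1} = 2
g(9) = mex{0,1} = 2
g(10) = mex{0,1} = 2
So g(10) = 2.
Row B is a plain Nim row of size 3, so its Grundy value is 3.
The value of a disjunctive sum is the nim-sum of the parts.
Combined value = 2 XOR 3 = 1.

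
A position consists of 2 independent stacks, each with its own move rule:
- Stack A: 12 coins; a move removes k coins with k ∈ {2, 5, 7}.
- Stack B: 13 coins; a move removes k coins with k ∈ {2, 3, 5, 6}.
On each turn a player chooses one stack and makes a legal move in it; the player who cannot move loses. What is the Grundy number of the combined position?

3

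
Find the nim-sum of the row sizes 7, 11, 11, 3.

4

Write each in binary and XOR column by column:
  0111  (7)
  1011  (11)
  1011  (11)
  0011  (3)
  ----
  0100  (4)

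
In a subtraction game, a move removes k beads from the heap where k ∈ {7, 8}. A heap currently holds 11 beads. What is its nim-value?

1

Grundy values for subtraction set {7, 8}:
g(0) = mex{} = 0
g(1) = mex{} = 0
g(2) = mex{} = 0
g(3) = mex{} = 0
g(4) = mex{} = 0
g(5) = mex{} = 0
g(6) = mex{} = 0
g(7) = mex{0} = 1
g(8) = mex{0} = 1
g(9) = mex{0} = 1
g(10) = mex{0} = 1
g(11) = mex{0} = 1
So g(11) = 1.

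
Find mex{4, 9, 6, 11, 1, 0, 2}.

The values 0, 1, 2 are all present; 3 is the first non-negative integer missing from the set.

3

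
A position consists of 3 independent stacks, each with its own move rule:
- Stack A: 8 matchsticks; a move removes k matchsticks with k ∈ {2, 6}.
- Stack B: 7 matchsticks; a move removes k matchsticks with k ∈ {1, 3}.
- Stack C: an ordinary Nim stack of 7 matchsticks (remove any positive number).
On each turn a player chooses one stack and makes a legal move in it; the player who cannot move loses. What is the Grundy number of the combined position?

Grundy values for stack A (subtraction set {2, 6}):
g(0) = mex{} = 0
g(1) = mex{} = 0
g(2) = mex{0} = 1
g(3) = mex{0} = 1
g(4) = mex{1} = 0
g(5) = mex{1} = 0
g(6) = mex{0} = 1
g(7) = mex{0} = 1
g(8) = mex{1} = 0
So g(8) = 0.
Build the Grundy sequence for stack B with g(k) = mex{g(k−s) : s ∈ {1, 3}, s ≤ k}:
k:     0  1  2  3  4  5  6  7
g(k):  0  1  0  1  0  1  0  1
So g(7) = 1.
Stack C is a plain Nim stack of size 7, so its Grundy value is 7.
The value of a disjunctive sum is the nim-sum of the parts.
Combined value = 0 XOR 1 XOR 7 = 6.

6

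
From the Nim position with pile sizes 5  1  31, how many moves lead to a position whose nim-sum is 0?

Compute the nim-sum pairwise:
5 XOR 1 = 4
4 XOR 31 = 27
The overall nim-sum is X = 27. A pile of size p has a winning move iff p XOR X < p (reduce it to p XOR X).
  5: 5 XOR 27 = 30 ≥ 5 — no move.
  1: 1 XOR 27 = 26 ≥ 1 — no move.
  31: 31 XOR 27 = 4 < 31 — winning move (to 4).
That gives 1 winning move.

1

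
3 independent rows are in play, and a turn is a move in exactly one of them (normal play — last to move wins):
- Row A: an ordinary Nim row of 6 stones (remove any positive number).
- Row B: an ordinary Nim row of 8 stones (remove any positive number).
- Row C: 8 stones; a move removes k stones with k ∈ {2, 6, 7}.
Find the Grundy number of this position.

Row A is a plain Nim row of size 6, so its Grundy value is 6.
Row B is a plain Nim row of size 8, so its Grundy value is 8.
Grundy values for row C (subtraction set {2, 6, 7}):
g(0) = mex{} = 0
g(1) = mex{} = 0
g(2) = mex{0} = 1
g(3) = mex{0} = 1
g(4) = mex{1} = 0
g(5) = mex{1} = 0
g(6) = mex{0} = 1
g(7) = mex{0} = 1
g(8) = mex{0,1} = 2
So g(8) = 2.
The value of a disjunctive sum is the nim-sum of the parts.
Combined value = 6 ⊕ 8 ⊕ 2 = 12.

12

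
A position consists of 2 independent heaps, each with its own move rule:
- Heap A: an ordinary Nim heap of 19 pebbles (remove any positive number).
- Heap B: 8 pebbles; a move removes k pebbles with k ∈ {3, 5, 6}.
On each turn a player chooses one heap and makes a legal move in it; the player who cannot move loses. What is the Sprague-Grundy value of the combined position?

17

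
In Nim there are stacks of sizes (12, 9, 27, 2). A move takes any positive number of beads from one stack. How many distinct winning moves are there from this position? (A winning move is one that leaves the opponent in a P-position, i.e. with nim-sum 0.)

1

Compute the nim-sum pairwise:
12 ⊕ 9 = 5
5 ⊕ 27 = 30
30 ⊕ 2 = 28
The overall nim-sum is X = 28. A stack of size p has a winning move iff p XOR X < p (reduce it to p XOR X).
  12: 12 XOR 28 = 16 ≥ 12 — no move.
  9: 9 XOR 28 = 21 ≥ 9 — no move.
  27: 27 XOR 28 = 7 < 27 — winning move (to 7).
  2: 2 XOR 28 = 30 ≥ 2 — no move.
That gives 1 winning move.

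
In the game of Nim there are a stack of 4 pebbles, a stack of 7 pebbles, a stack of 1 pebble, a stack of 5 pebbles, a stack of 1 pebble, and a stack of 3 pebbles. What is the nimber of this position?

5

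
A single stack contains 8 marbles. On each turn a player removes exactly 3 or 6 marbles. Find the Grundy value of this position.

2

Grundy values for subtraction set {3, 6}:
k:     0  1  2  3  4  5  6  7  8
g(k):  0  0  0  1  1  1  2  2  2
So g(8) = 2.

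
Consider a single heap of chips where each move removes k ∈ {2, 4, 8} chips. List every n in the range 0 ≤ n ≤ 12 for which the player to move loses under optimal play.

0, 1, 6, 7, 12

Grundy values for subtraction set {2, 4, 8}:
k:     0  1  2  3  4  5  6  7  8  9 10 11 12
g(k):  0  0  1  1  2  2  0  0  1  1  2  2  0
The P-positions (g = 0) in 0..12 are 0, 1, 6, 7, 12.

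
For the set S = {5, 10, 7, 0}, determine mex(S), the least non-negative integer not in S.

0 is in the set but 1 is not, so the mex is 1.

1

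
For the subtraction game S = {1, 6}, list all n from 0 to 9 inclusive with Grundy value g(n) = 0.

0, 2, 4, 7, 9

Compute g(0), g(1), … for moves {1, 6}:
g(0) = mex{} = 0
g(1) = mex{0} = 1
g(2) = mex{1} = 0
g(3) = mex{0} = 1
g(4) = mex{1} = 0
g(5) = mex{0} = 1
g(6) = mex{0,1} = 2
g(7) = mex{1,2} = 0
g(8) = mex{0} = 1
g(9) = mex{1} = 0
The P-positions (g = 0) in 0..9 are 0, 2, 4, 7, 9.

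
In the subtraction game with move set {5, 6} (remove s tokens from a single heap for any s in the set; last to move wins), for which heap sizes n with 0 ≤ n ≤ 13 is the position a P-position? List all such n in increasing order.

Grundy values for subtraction set {5, 6}:
k:     0  1  2  3  4  5  6  7  8  9 10 11 12 13
g(k):  0  0  0  0  0  1  1  1  1  1  2  0  0  0
The P-positions (g = 0) in 0..13 are 0, 1, 2, 3, 4, 11, 12, 13.

0, 1, 2, 3, 4, 11, 12, 13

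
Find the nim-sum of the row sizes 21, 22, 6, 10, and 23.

Nim-sum: 21 ^ 22 ^ 6 ^ 10 ^ 23 = 24.

24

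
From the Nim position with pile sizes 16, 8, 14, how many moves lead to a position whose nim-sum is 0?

1

Nim-sum: 16 ^ 8 ^ 14 = 22.
The overall nim-sum is X = 22. A pile of size p has a winning move iff p XOR X < p (reduce it to p XOR X).
  16: 16 XOR 22 = 6 < 16 — winning move (to 6).
  8: 8 XOR 22 = 30 ≥ 8 — no move.
  14: 14 XOR 22 = 24 ≥ 14 — no move.
That gives 1 winning move.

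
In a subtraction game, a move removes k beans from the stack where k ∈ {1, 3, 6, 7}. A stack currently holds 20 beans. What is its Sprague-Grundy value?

2

Grundy values for subtraction set {1, 3, 6, 7}:
k:     0  1  2  3  4  5  6  7  8  9 10 11 12 13 14 15 16 17 18 19 20
g(k):  0  1  0  1  0  1  2  3  2  3  2  3  0  1  0  1  0  1  2  3  2
So g(20) = 2.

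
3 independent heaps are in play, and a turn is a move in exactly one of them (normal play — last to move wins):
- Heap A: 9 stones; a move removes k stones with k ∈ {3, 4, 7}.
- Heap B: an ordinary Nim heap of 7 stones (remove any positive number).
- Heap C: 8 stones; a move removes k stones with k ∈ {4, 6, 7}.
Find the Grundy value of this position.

Build the Grundy sequence for heap A with g(k) = mex{g(k−s) : s ∈ {3, 4, 7}, s ≤ k}:
g(0) = mex{} = 0
g(1) = mex{} = 0
g(2) = mex{} = 0
g(3) = mex{0} = 1
g(4) = mex{0} = 1
g(5) = mex{0} = 1
g(6) = mex{0,1} = 2
g(7) = mex{0,1} = 2
g(8) = mex{0,1} = 2
g(9) = mex{0,1,2} = 3
So g(9) = 3.
Heap B is a plain Nim heap of size 7, so its Grundy value is 7.
Grundy values for heap C (subtraction set {4, 6, 7}):
k:     0  1  2  3  4  5  6  7  8
g(k):  0  0  0  0  1  1  1  1  2
So g(8) = 2.
The value of a disjunctive sum is the nim-sum of the parts.
Combined value = 3 ⊕ 7 ⊕ 2 = 6.

6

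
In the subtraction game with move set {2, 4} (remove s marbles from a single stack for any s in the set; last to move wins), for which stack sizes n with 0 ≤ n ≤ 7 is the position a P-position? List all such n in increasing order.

Compute g(0), g(1), … for moves {2, 4}:
k:     0  1  2  3  4  5  6  7
g(k):  0  0  1  1  2  2  0  0
The P-positions (g = 0) in 0..7 are 0, 1, 6, 7.

0, 1, 6, 7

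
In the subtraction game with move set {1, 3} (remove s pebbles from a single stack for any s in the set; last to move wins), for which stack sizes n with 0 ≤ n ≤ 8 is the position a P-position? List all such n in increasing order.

Compute g(0), g(1), … for moves {1, 3}:
g(0) = mex{} = 0
g(1) = mex{0} = 1
g(2) = mex{1} = 0
g(3) = mex{0} = 1
g(4) = mex{1} = 0
g(5) = mex{0} = 1
g(6) = mex{1} = 0
g(7) = mex{0} = 1
g(8) = mex{1} = 0
The P-positions (g = 0) in 0..8 are 0, 2, 4, 6, 8.

0, 2, 4, 6, 8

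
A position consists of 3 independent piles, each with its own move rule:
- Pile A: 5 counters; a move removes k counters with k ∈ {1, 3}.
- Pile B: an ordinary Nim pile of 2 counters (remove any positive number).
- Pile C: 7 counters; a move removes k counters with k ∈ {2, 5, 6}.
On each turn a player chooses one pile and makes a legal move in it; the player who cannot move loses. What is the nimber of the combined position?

0

Grundy values for pile A (subtraction set {1, 3}):
g(0) = mex{} = 0
g(1) = mex{0} = 1
g(2) = mex{1} = 0
g(3) = mex{0} = 1
g(4) = mex{1} = 0
g(5) = mex{0} = 1
So g(5) = 1.
Pile B is a plain Nim pile of size 2, so its Grundy value is 2.
Build the Grundy sequence for pile C with g(k) = mex{g(k−s) : s ∈ {2, 5, 6}, s ≤ k}:
g(0) = mex{} = 0
g(1) = mex{} = 0
g(2) = mex{0} = 1
g(3) = mex{0} = 1
g(4) = mex{1} = 0
g(5) = mex{0,1} = 2
g(6) = mex{0} = 1
g(7) = mex{0,1,2} = 3
So g(7) = 3.
By the Sprague-Grundy theorem, the Grundy value of a sum of independent games is the XOR of the component values.
Combined value = 1 ⊕ 2 ⊕ 3 = 0.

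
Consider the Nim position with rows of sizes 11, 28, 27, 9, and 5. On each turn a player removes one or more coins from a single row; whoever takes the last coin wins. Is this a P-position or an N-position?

P-position

Compute the nim-sum pairwise:
11 ^ 28 = 23
23 ^ 27 = 12
12 ^ 9 = 5
5 ^ 5 = 0
The nim-sum is 0, so this is a P-position: the player to move is in a losing position under optimal play.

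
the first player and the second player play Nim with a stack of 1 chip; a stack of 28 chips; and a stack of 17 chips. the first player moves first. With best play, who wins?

In binary:
  00001  (1)
  11100  (28)
  10001  (17)
  -----
  01100  (12)
The nim-sum is 12 ≠ 0, so this is an N-position: the player to move can win; the first player has a winning move.

the first player wins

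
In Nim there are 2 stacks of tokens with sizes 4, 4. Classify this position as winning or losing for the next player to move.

Nim-sum: 4 ^ 4 = 0.
The nim-sum is 0, so this is a P-position: the player to move is in a losing position under optimal play.

Losing position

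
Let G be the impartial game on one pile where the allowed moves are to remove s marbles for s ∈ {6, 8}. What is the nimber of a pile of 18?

Build the Grundy sequence with g(k) = mex{g(k−s) : s ∈ {6, 8}, s ≤ k}:
k:     0  1  2  3  4  5  6  7  8  9 10 11 12 13 14 15 16 17 18
g(k):  0  0  0  0  0  0  1  1  1  1  1  1  2  2  0  0  0  0  0
So g(18) = 0.

0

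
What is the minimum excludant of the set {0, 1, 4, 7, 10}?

2

The values 0, 1 are all present; 2 is the first non-negative integer missing from the set.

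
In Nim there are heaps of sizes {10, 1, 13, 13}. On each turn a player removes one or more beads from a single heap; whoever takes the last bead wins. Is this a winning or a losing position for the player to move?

Winning position

Compute the nim-sum pairwise:
10 ^ 1 = 11
11 ^ 13 = 6
6 ^ 13 = 11
The nim-sum is 11 ≠ 0, so this is an N-position: the player to move can win.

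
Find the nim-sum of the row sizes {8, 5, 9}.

4

In binary:
  1000  (8)
  0101  (5)
  1001  (9)
  ----
  0100  (4)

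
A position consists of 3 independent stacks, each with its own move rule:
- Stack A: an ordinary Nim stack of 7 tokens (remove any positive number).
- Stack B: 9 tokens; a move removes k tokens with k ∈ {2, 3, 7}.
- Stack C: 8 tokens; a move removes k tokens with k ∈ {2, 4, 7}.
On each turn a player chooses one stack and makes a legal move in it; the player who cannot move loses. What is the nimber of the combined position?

4

Stack A is a plain Nim stack of size 7, so its Grundy value is 7.
For stack B, compute g(0), g(1), … with moves {2, 3, 7}:
g(0) = mex{} = 0
g(1) = mex{} = 0
g(2) = mex{0} = 1
g(3) = mex{0} = 1
g(4) = mex{0,1} = 2
g(5) = mex{1} = 0
g(6) = mex{1,2} = 0
g(7) = mex{0,2} = 1
g(8) = mex{0} = 1
g(9) = mex{0,1} = 2
So g(9) = 2.
For stack C, compute g(0), g(1), … with moves {2, 4, 7}:
k:     0  1  2  3  4  5  6  7  8
g(k):  0  0  1  1  2  2  0  3  1
So g(8) = 1.
By the Sprague-Grundy theorem, the Grundy value of a sum of independent games is the XOR of the component values.
Combined value = 7 XOR 2 XOR 1 = 4.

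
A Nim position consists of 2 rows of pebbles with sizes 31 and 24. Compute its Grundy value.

7

Compute the nim-sum pairwise:
31 ⊕ 24 = 7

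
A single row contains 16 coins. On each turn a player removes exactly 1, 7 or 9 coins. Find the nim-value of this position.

Compute g(0), g(1), … for moves {1, 7, 9}:
k:     0  1  2  3  4  5  6  7  8  9 10 11 12 13 14 15 16
g(k):  0  1  0  1  0  1  0  1  0  1  0  1  0  1  0  1  0
So g(16) = 0.

0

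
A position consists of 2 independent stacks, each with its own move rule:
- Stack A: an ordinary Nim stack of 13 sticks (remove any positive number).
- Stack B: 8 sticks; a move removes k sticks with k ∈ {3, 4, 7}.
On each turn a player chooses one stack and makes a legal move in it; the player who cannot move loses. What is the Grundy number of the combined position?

15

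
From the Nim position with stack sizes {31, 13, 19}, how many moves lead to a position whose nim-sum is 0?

Nim-sum: 31 ⊕ 13 ⊕ 19 = 1.
The overall nim-sum is X = 1. A stack of size p has a winning move iff p XOR X < p (reduce it to p XOR X).
  31: 31 XOR 1 = 30 < 31 — winning move (to 30).
  13: 13 XOR 1 = 12 < 13 — winning move (to 12).
  19: 19 XOR 1 = 18 < 19 — winning move (to 18).
That gives 3 winning moves.

3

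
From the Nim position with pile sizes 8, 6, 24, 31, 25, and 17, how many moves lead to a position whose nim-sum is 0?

Nim-sum: 8 ⊕ 6 ⊕ 24 ⊕ 31 ⊕ 25 ⊕ 17 = 1.
The overall nim-sum is X = 1. A pile of size p has a winning move iff p XOR X < p (reduce it to p XOR X).
  8: 8 XOR 1 = 9 ≥ 8 — no move.
  6: 6 XOR 1 = 7 ≥ 6 — no move.
  24: 24 XOR 1 = 25 ≥ 24 — no move.
  31: 31 XOR 1 = 30 < 31 — winning move (to 30).
  25: 25 XOR 1 = 24 < 25 — winning move (to 24).
  17: 17 XOR 1 = 16 < 17 — winning move (to 16).
That gives 3 winning moves.

3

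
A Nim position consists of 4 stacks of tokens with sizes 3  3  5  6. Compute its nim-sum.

Nim-sum: 3 ^ 3 ^ 5 ^ 6 = 3.

3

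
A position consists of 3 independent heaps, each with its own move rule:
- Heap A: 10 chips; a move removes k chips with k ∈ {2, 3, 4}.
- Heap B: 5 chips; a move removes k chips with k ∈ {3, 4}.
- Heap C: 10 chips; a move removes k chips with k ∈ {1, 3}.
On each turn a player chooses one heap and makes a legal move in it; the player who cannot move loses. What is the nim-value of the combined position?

3

Grundy values for heap A (subtraction set {2, 3, 4}):
k:     0  1  2  3  4  5  6  7  8  9 10
g(k):  0  0  1  1  2  2  0  0  1  1  2
So g(10) = 2.
Grundy values for heap B (subtraction set {3, 4}):
g(0) = mex{} = 0
g(1) = mex{} = 0
g(2) = mex{} = 0
g(3) = mex{0} = 1
g(4) = mex{0} = 1
g(5) = mex{0} = 1
So g(5) = 1.
Build the Grundy sequence for heap C with g(k) = mex{g(k−s) : s ∈ {1, 3}, s ≤ k}:
g(0) = mex{} = 0
g(1) = mex{0} = 1
g(2) = mex{1} = 0
g(3) = mex{0} = 1
g(4) = mex{1} = 0
g(5) = mex{0} = 1
g(6) = mex{1} = 0
g(7) = mex{0} = 1
g(8) = mex{1} = 0
g(9) = mex{0} = 1
g(10) = mex{1} = 0
So g(10) = 0.
By the Sprague-Grundy theorem, the Grundy value of a sum of independent games is the XOR of the component values.
Combined value = 2 XOR 1 XOR 0 = 3.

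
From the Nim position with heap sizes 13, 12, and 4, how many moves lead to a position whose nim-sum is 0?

Nim-sum: 13 ⊕ 12 ⊕ 4 = 5.
The overall nim-sum is X = 5. A heap of size p has a winning move iff p XOR X < p (reduce it to p XOR X).
  13: 13 XOR 5 = 8 < 13 — winning move (to 8).
  12: 12 XOR 5 = 9 < 12 — winning move (to 9).
  4: 4 XOR 5 = 1 < 4 — winning move (to 1).
That gives 3 winning moves.

3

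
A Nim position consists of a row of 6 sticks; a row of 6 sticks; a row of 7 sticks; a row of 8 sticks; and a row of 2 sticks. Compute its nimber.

In binary:
  0110  (6)
  0110  (6)
  0111  (7)
  1000  (8)
  0010  (2)
  ----
  1101  (13)

13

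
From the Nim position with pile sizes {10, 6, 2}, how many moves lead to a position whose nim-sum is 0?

Write each in binary and XOR column by column:
  1010  (10)
  0110  (6)
  0010  (2)
  ----
  1110  (14)
The overall nim-sum is X = 14. A pile of size p has a winning move iff p XOR X < p (reduce it to p XOR X).
  10: 10 XOR 14 = 4 < 10 — winning move (to 4).
  6: 6 XOR 14 = 8 ≥ 6 — no move.
  2: 2 XOR 14 = 12 ≥ 2 — no move.
That gives 1 winning move.

1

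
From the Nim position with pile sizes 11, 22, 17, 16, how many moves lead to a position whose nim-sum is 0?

3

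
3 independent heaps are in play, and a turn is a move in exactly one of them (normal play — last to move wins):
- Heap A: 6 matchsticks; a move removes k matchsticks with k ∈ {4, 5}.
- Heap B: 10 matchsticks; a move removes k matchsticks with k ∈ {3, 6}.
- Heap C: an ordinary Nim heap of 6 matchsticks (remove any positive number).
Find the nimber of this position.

Build the Grundy sequence for heap A with g(k) = mex{g(k−s) : s ∈ {4, 5}, s ≤ k}:
k:     0  1  2  3  4  5  6
g(k):  0  0  0  0  1  1  1
So g(6) = 1.
Build the Grundy sequence for heap B with g(k) = mex{g(k−s) : s ∈ {3, 6}, s ≤ k}:
k:     0  1  2  3  4  5  6  7  8  9 10
g(k):  0  0  0  1  1  1  2  2  2  0  0
So g(10) = 0.
Heap C is a plain Nim heap of size 6, so its Grundy value is 6.
By the Sprague-Grundy theorem, the Grundy value of a sum of independent games is the XOR of the component values.
Combined value = 1 ⊕ 0 ⊕ 6 = 7.

7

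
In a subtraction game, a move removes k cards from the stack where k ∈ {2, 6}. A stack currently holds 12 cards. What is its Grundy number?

0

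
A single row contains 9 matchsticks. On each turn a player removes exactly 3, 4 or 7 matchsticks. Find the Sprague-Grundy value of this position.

3

Grundy values for subtraction set {3, 4, 7}:
k:     0  1  2  3  4  5  6  7  8  9
g(k):  0  0  0  1  1  1  2  2  2  3
So g(9) = 3.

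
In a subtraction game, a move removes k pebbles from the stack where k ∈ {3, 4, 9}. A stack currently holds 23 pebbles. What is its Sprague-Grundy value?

1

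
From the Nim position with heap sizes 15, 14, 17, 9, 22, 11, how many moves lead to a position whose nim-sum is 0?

Nim-sum: 15 ⊕ 14 ⊕ 17 ⊕ 9 ⊕ 22 ⊕ 11 = 4.
The overall nim-sum is X = 4. A heap of size p has a winning move iff p XOR X < p (reduce it to p XOR X).
  15: 15 XOR 4 = 11 < 15 — winning move (to 11).
  14: 14 XOR 4 = 10 < 14 — winning move (to 10).
  17: 17 XOR 4 = 21 ≥ 17 — no move.
  9: 9 XOR 4 = 13 ≥ 9 — no move.
  22: 22 XOR 4 = 18 < 22 — winning move (to 18).
  11: 11 XOR 4 = 15 ≥ 11 — no move.
That gives 3 winning moves.

3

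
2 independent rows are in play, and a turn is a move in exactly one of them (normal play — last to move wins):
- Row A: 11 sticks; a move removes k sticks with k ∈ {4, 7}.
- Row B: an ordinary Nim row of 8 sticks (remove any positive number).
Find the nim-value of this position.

8

Build the Grundy sequence for row A with g(k) = mex{g(k−s) : s ∈ {4, 7}, s ≤ k}:
k:     0  1  2  3  4  5  6  7  8  9 10 11
g(k):  0  0  0  0  1  1  1  1  2  2  2  0
So g(11) = 0.
Row B is a plain Nim row of size 8, so its Grundy value is 8.
By the Sprague-Grundy theorem, the Grundy value of a sum of independent games is the XOR of the component values.
Combined value = 0 XOR 8 = 8.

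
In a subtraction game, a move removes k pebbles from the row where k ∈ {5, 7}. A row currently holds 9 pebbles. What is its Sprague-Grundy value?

1

Build the Grundy sequence with g(k) = mex{g(k−s) : s ∈ {5, 7}, s ≤ k}:
g(0) = mex{} = 0
g(1) = mex{} = 0
g(2) = mex{} = 0
g(3) = mex{} = 0
g(4) = mex{} = 0
g(5) = mex{0} = 1
g(6) = mex{0} = 1
g(7) = mex{0} = 1
g(8) = mex{0} = 1
g(9) = mex{0} = 1
So g(9) = 1.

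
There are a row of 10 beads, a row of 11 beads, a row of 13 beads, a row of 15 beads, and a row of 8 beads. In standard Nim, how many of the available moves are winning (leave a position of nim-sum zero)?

Bitwise XOR of the heap sizes:
  1010  (10)
  1011  (11)
  1101  (13)
  1111  (15)
  1000  (8)
  ----
  1011  (11)
The overall nim-sum is X = 11. A row of size p has a winning move iff p XOR X < p (reduce it to p XOR X).
  10: 10 XOR 11 = 1 < 10 — winning move (to 1).
  11: 11 XOR 11 = 0 < 11 — winning move (to 0).
  13: 13 XOR 11 = 6 < 13 — winning move (to 6).
  15: 15 XOR 11 = 4 < 15 — winning move (to 4).
  8: 8 XOR 11 = 3 < 8 — winning move (to 3).
That gives 5 winning moves.

5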